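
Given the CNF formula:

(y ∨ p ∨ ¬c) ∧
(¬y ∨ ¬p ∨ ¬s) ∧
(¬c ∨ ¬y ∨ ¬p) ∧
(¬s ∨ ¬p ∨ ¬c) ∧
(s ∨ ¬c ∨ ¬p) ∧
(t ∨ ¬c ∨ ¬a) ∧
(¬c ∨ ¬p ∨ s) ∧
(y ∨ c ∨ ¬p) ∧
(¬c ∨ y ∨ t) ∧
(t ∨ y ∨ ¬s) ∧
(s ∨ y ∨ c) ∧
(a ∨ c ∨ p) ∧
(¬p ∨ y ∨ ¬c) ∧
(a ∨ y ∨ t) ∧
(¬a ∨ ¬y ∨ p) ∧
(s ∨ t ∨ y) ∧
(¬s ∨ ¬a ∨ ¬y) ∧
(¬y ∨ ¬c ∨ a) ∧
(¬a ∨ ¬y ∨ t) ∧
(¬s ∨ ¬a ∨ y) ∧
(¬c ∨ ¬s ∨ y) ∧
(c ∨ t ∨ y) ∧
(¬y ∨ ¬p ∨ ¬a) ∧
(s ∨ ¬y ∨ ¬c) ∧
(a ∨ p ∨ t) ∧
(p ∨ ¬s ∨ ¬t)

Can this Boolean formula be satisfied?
Yes

Yes, the formula is satisfiable.

One satisfying assignment is: y=True, c=False, a=False, p=True, t=False, s=False

Verification: With this assignment, all 26 clauses evaluate to true.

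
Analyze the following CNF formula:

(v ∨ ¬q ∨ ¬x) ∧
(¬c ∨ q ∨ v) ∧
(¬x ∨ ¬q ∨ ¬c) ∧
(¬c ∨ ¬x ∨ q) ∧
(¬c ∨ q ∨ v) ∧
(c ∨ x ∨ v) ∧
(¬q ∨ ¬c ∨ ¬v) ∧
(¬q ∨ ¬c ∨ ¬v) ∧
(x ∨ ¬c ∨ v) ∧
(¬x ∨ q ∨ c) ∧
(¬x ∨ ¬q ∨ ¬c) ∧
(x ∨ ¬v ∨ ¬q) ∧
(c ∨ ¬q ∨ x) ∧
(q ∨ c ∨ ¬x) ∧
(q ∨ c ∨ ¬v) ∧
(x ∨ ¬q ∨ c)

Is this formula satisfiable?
Yes

Yes, the formula is satisfiable.

One satisfying assignment is: v=True, x=True, c=False, q=True

Verification: With this assignment, all 16 clauses evaluate to true.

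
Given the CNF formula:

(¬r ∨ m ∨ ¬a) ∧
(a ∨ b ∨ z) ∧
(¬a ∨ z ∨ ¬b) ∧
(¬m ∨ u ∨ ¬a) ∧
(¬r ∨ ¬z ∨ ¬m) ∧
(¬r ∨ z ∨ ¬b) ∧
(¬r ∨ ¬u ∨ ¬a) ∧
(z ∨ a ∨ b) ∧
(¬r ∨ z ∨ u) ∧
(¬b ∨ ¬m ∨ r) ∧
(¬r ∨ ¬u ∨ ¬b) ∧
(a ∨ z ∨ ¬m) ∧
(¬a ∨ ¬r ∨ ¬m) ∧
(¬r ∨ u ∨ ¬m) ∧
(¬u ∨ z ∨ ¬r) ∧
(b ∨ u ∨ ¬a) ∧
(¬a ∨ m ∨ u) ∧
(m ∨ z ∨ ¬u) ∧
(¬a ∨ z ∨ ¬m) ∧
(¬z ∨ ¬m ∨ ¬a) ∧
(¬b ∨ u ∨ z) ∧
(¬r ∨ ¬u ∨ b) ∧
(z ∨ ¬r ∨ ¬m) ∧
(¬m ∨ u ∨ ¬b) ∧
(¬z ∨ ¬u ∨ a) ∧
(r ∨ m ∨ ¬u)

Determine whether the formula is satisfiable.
Yes

Yes, the formula is satisfiable.

One satisfying assignment is: b=False, m=True, r=False, a=False, u=False, z=True

Verification: With this assignment, all 26 clauses evaluate to true.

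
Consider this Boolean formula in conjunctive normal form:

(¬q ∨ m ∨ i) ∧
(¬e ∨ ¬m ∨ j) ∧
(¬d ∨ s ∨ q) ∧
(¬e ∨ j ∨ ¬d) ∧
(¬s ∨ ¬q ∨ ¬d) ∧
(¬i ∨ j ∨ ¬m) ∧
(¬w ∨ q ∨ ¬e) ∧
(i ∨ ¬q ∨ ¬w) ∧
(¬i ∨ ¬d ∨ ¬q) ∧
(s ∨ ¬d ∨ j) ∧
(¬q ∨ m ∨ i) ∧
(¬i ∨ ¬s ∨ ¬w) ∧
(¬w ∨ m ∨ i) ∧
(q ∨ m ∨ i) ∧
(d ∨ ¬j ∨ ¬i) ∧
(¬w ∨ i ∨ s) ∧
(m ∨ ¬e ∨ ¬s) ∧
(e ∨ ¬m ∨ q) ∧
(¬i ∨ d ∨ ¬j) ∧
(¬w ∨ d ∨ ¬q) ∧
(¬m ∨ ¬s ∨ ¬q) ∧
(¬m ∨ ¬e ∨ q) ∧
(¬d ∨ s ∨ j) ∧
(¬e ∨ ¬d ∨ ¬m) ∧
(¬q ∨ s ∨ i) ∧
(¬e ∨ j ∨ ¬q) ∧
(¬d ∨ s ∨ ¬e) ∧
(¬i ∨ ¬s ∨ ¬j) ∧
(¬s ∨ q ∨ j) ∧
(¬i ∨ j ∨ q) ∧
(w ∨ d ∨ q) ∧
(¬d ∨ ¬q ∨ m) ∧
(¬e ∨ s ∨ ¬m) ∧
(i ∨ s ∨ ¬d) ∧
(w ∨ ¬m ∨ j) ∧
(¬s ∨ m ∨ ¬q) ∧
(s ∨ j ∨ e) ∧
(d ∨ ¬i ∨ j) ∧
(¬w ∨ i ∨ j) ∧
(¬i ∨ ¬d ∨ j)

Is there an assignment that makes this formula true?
No

No, the formula is not satisfiable.

No assignment of truth values to the variables can make all 40 clauses true simultaneously.

The formula is UNSAT (unsatisfiable).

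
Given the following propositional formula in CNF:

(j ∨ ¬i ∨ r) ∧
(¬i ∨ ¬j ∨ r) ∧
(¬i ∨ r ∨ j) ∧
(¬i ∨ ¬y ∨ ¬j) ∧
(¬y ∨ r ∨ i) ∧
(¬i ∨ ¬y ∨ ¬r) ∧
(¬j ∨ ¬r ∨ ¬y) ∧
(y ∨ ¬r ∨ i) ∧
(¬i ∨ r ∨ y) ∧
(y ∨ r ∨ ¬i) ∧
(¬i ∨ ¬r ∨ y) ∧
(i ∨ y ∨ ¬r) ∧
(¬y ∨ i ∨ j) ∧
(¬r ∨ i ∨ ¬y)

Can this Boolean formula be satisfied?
Yes

Yes, the formula is satisfiable.

One satisfying assignment is: j=False, y=False, r=False, i=False

Verification: With this assignment, all 14 clauses evaluate to true.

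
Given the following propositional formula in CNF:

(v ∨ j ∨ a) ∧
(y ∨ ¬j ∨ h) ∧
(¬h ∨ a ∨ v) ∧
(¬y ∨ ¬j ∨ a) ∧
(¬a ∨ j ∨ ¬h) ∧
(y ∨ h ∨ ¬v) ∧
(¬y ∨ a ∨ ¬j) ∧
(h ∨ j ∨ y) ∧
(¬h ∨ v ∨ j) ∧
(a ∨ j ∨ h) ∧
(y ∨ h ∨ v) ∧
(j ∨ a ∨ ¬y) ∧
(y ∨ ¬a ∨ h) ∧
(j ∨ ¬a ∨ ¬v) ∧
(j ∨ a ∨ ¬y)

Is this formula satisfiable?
Yes

Yes, the formula is satisfiable.

One satisfying assignment is: v=False, h=False, y=True, a=True, j=False

Verification: With this assignment, all 15 clauses evaluate to true.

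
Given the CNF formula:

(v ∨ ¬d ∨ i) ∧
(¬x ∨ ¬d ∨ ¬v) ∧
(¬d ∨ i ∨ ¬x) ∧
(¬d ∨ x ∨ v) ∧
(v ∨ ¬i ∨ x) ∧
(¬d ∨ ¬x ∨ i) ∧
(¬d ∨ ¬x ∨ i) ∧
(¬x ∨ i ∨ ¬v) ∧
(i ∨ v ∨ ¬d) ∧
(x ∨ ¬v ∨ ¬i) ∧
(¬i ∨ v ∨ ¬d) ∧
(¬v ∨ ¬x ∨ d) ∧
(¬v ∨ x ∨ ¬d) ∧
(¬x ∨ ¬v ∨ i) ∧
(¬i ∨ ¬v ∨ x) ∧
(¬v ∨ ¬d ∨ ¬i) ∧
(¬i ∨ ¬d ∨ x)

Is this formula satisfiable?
Yes

Yes, the formula is satisfiable.

One satisfying assignment is: i=False, x=False, v=False, d=False

Verification: With this assignment, all 17 clauses evaluate to true.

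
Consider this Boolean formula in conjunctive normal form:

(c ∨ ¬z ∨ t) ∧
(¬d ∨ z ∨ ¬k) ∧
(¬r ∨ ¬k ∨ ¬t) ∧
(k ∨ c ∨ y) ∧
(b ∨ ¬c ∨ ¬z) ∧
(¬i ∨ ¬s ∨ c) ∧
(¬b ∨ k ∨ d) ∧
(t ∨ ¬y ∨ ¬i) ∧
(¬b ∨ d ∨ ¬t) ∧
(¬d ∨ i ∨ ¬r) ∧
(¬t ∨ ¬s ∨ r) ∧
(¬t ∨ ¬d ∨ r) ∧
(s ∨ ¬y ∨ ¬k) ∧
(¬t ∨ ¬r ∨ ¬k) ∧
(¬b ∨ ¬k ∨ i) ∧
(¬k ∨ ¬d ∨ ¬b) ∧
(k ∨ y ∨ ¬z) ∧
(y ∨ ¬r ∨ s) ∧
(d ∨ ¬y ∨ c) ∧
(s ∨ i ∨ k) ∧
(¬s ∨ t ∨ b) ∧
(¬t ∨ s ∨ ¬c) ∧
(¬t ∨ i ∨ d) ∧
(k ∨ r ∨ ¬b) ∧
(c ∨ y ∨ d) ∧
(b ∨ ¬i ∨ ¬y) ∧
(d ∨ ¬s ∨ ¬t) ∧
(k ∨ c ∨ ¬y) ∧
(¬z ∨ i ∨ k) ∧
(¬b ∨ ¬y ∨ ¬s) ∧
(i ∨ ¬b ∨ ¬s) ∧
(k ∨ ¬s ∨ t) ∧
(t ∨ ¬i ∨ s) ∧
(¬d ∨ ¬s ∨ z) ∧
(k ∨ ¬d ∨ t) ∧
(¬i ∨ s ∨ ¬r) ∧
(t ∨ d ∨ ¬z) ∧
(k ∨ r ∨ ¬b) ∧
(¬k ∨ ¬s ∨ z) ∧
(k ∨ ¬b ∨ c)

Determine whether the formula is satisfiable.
Yes

Yes, the formula is satisfiable.

One satisfying assignment is: s=False, r=False, z=False, b=False, i=False, t=False, d=False, c=True, k=True, y=False

Verification: With this assignment, all 40 clauses evaluate to true.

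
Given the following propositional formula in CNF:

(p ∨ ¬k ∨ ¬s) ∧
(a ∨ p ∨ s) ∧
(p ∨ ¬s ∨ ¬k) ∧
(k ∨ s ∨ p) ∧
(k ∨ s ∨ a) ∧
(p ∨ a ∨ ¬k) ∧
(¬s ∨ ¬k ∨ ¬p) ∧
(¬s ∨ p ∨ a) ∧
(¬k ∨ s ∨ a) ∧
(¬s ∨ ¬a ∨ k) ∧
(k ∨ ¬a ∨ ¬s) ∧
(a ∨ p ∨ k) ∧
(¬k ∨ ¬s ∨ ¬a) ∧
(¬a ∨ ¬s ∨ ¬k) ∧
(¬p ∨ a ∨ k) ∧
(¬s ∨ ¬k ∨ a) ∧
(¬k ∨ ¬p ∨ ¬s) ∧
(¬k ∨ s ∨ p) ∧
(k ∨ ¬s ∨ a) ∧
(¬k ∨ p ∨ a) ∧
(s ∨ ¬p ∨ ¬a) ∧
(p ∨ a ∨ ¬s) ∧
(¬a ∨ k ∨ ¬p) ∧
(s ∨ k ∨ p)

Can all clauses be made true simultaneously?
No

No, the formula is not satisfiable.

No assignment of truth values to the variables can make all 24 clauses true simultaneously.

The formula is UNSAT (unsatisfiable).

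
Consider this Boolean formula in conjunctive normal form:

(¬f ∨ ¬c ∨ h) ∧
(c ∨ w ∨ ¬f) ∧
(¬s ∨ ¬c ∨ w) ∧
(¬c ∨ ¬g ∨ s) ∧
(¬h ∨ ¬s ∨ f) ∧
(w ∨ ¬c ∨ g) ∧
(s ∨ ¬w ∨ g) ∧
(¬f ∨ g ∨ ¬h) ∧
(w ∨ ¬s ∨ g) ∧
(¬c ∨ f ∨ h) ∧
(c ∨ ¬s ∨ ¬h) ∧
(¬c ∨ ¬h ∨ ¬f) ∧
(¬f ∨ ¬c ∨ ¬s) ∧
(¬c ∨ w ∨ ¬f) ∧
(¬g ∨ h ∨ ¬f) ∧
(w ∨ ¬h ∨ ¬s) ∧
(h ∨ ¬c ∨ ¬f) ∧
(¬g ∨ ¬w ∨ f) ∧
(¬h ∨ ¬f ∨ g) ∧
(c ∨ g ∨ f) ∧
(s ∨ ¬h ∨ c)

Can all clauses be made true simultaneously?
Yes

Yes, the formula is satisfiable.

One satisfying assignment is: f=False, w=False, h=False, c=False, s=False, g=True

Verification: With this assignment, all 21 clauses evaluate to true.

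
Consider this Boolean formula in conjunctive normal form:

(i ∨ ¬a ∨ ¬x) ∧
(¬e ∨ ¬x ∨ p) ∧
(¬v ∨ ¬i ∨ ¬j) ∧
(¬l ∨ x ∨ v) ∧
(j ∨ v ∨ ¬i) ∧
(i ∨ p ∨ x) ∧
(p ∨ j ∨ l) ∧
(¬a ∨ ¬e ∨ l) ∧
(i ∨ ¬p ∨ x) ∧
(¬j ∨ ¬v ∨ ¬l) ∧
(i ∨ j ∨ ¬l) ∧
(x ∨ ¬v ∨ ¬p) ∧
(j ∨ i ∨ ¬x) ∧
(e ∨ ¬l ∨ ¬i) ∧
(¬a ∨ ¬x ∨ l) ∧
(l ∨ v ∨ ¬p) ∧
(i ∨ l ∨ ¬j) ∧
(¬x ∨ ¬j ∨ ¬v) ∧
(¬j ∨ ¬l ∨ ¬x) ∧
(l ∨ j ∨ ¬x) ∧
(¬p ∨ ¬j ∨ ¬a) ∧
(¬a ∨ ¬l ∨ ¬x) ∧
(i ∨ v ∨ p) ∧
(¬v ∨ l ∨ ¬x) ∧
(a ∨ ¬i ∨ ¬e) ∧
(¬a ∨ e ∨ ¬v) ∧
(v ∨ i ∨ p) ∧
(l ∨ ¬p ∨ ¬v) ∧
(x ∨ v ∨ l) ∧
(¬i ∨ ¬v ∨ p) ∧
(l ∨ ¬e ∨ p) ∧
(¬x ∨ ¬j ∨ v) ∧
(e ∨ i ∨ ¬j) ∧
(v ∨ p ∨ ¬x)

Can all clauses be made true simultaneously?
No

No, the formula is not satisfiable.

No assignment of truth values to the variables can make all 34 clauses true simultaneously.

The formula is UNSAT (unsatisfiable).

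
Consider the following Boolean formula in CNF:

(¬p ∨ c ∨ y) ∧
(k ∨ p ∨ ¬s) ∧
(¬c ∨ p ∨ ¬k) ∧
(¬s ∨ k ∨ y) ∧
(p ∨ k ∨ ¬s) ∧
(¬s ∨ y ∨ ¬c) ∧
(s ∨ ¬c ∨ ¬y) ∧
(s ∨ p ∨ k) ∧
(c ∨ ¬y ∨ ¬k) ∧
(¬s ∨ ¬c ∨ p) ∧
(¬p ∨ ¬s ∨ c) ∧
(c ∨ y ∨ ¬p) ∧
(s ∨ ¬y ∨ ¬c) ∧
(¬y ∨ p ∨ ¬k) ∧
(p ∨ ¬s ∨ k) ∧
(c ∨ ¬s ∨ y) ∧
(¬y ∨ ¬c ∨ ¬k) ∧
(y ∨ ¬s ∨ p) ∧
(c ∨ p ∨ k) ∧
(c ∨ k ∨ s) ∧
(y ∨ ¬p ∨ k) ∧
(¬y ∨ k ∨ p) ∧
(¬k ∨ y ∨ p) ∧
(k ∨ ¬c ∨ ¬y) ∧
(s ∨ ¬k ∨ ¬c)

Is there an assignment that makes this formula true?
No

No, the formula is not satisfiable.

No assignment of truth values to the variables can make all 25 clauses true simultaneously.

The formula is UNSAT (unsatisfiable).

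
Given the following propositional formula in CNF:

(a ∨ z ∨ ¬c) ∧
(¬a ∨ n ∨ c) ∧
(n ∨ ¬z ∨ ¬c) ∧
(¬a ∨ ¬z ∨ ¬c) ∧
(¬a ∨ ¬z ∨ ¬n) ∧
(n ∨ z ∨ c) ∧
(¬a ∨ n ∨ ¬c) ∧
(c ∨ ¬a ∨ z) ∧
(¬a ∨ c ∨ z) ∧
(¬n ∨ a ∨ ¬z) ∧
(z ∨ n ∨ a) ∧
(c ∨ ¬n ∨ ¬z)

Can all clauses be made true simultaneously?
Yes

Yes, the formula is satisfiable.

One satisfying assignment is: n=False, z=True, a=False, c=False

Verification: With this assignment, all 12 clauses evaluate to true.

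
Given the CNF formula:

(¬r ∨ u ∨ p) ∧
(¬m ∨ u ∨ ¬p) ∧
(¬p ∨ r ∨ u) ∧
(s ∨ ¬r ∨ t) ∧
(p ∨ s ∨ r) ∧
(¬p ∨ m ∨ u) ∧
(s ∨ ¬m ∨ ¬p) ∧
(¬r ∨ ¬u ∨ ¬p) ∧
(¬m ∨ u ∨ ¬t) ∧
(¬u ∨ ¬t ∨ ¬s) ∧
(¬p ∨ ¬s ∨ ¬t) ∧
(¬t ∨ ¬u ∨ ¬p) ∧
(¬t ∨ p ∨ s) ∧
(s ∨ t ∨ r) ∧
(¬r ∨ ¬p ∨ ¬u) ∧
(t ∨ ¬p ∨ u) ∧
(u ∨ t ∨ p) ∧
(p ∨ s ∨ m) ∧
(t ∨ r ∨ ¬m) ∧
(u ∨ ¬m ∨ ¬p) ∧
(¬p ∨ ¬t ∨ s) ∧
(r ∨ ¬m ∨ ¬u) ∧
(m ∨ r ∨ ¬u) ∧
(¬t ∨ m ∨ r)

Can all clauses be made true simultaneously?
Yes

Yes, the formula is satisfiable.

One satisfying assignment is: u=True, r=True, m=False, s=True, t=False, p=False

Verification: With this assignment, all 24 clauses evaluate to true.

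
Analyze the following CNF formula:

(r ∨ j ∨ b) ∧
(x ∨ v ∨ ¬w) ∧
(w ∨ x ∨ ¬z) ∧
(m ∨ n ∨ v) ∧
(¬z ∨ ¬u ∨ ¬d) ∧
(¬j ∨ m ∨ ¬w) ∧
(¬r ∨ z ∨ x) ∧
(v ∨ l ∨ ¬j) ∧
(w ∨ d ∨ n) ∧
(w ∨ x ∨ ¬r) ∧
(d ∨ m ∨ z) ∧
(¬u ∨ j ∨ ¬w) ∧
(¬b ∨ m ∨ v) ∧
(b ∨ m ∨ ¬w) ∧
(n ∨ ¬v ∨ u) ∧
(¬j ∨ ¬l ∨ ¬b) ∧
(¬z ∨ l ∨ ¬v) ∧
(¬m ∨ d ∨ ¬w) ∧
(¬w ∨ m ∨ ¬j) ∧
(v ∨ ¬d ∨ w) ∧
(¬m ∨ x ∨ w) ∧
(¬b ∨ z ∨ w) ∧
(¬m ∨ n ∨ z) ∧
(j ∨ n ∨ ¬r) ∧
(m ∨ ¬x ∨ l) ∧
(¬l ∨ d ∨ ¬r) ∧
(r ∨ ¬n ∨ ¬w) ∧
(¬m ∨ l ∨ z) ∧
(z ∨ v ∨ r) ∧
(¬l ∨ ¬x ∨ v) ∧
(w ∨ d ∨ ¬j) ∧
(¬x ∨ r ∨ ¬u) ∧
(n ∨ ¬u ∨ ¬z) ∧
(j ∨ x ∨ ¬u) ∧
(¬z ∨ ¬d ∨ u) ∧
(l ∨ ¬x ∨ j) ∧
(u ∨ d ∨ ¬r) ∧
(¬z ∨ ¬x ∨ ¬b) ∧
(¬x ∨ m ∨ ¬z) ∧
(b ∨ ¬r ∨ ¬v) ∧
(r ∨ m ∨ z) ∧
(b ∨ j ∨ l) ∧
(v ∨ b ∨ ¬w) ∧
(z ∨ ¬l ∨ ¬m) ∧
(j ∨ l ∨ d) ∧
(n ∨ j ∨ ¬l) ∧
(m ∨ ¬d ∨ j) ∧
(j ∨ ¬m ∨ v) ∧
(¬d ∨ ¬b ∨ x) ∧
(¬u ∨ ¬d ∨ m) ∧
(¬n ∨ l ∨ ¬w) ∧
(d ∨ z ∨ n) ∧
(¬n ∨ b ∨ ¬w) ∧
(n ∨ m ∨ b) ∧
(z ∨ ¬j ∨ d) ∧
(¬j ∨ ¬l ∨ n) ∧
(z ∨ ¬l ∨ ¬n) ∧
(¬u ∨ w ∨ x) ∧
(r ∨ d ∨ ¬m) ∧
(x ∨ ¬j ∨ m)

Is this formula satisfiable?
No

No, the formula is not satisfiable.

No assignment of truth values to the variables can make all 60 clauses true simultaneously.

The formula is UNSAT (unsatisfiable).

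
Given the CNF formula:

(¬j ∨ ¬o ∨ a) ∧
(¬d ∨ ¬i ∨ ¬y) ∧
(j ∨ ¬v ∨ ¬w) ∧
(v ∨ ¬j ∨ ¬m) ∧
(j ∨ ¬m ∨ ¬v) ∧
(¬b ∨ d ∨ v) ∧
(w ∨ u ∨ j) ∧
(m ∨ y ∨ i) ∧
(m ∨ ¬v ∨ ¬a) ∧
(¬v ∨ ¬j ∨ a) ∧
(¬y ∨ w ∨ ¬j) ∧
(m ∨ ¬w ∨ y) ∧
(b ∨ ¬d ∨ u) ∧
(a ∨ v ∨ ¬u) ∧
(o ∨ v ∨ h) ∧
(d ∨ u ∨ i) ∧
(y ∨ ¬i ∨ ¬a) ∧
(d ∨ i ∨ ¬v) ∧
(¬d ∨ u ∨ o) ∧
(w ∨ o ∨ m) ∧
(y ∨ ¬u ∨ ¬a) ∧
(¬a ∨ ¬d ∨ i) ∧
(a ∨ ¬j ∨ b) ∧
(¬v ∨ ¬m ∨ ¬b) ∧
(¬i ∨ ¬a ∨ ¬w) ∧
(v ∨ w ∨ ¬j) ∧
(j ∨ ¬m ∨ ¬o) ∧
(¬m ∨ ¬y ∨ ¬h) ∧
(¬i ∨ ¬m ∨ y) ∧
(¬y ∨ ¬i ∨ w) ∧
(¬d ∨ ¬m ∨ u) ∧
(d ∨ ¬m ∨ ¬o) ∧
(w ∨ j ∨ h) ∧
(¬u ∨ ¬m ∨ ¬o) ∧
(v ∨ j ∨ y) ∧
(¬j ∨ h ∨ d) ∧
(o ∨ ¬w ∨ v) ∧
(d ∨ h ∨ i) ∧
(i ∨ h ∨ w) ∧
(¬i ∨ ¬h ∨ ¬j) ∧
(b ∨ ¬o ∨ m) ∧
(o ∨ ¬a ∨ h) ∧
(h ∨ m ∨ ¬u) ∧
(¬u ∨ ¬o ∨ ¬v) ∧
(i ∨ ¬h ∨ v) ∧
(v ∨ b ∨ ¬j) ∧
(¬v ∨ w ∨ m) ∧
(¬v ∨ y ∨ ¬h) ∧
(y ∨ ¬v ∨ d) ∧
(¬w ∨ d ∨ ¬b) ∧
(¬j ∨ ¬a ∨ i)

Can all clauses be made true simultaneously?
Yes

Yes, the formula is satisfiable.

One satisfying assignment is: h=False, i=False, m=False, w=True, b=True, j=False, v=False, y=True, o=True, u=False, a=False, d=True

Verification: With this assignment, all 51 clauses evaluate to true.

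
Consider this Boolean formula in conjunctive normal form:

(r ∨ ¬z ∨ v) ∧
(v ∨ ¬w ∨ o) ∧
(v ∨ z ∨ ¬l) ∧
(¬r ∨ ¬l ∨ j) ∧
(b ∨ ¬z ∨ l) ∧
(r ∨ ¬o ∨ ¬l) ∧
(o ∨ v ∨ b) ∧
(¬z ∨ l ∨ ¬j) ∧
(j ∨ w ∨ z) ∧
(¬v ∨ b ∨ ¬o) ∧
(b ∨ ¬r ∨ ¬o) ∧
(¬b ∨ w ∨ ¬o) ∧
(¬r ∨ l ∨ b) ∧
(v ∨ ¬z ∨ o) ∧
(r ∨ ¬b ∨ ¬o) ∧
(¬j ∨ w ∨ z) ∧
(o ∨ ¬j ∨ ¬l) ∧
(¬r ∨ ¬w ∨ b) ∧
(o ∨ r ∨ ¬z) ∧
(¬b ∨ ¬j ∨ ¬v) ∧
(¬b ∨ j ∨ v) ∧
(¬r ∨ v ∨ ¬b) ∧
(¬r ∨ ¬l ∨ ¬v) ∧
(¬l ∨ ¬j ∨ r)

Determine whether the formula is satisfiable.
Yes

Yes, the formula is satisfiable.

One satisfying assignment is: w=True, v=True, r=False, l=False, j=False, z=False, o=False, b=False

Verification: With this assignment, all 24 clauses evaluate to true.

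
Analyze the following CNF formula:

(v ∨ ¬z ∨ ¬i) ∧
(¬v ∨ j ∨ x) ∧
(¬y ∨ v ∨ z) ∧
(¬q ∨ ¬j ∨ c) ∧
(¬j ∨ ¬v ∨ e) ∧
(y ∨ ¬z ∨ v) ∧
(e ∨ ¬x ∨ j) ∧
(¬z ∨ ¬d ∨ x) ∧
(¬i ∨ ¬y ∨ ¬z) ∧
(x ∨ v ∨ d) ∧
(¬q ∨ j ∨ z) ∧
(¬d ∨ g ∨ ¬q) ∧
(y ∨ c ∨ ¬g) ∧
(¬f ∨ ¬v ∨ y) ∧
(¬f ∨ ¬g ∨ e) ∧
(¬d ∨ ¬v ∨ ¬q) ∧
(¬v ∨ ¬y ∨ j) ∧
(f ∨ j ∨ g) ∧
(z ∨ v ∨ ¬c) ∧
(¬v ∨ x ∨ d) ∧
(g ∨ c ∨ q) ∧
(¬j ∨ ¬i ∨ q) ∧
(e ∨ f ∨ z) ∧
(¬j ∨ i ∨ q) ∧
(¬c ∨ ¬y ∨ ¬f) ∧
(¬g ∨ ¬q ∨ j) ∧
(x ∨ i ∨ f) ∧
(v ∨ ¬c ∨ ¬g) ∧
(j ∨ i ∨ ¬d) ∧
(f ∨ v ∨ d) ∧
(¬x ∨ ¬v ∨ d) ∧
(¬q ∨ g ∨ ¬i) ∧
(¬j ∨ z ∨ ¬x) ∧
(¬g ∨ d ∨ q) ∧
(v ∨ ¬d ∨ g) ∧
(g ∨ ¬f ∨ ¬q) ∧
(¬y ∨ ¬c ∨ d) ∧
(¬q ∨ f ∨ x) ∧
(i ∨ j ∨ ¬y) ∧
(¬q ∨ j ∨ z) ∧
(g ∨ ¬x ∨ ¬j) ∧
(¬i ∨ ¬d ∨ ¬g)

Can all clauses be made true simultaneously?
No

No, the formula is not satisfiable.

No assignment of truth values to the variables can make all 42 clauses true simultaneously.

The formula is UNSAT (unsatisfiable).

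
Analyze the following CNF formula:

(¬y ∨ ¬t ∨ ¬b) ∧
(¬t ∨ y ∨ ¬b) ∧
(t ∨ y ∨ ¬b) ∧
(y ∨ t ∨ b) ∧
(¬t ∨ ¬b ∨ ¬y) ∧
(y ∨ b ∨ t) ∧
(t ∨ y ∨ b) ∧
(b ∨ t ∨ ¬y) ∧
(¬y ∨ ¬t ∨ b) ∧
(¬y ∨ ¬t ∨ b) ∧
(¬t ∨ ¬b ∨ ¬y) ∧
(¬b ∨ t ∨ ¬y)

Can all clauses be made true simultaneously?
Yes

Yes, the formula is satisfiable.

One satisfying assignment is: t=True, y=False, b=False

Verification: With this assignment, all 12 clauses evaluate to true.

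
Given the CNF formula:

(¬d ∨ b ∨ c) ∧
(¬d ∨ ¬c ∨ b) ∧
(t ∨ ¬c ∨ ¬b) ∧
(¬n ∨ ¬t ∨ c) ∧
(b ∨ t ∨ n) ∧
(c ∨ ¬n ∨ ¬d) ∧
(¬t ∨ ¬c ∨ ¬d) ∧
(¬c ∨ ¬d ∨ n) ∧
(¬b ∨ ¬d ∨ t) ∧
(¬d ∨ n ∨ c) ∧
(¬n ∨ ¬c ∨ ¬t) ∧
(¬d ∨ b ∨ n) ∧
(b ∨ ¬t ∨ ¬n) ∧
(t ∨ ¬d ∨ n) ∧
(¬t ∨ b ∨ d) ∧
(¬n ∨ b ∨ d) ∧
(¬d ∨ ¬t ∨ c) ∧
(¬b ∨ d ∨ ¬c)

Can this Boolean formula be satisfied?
Yes

Yes, the formula is satisfiable.

One satisfying assignment is: n=False, c=False, d=False, t=False, b=True

Verification: With this assignment, all 18 clauses evaluate to true.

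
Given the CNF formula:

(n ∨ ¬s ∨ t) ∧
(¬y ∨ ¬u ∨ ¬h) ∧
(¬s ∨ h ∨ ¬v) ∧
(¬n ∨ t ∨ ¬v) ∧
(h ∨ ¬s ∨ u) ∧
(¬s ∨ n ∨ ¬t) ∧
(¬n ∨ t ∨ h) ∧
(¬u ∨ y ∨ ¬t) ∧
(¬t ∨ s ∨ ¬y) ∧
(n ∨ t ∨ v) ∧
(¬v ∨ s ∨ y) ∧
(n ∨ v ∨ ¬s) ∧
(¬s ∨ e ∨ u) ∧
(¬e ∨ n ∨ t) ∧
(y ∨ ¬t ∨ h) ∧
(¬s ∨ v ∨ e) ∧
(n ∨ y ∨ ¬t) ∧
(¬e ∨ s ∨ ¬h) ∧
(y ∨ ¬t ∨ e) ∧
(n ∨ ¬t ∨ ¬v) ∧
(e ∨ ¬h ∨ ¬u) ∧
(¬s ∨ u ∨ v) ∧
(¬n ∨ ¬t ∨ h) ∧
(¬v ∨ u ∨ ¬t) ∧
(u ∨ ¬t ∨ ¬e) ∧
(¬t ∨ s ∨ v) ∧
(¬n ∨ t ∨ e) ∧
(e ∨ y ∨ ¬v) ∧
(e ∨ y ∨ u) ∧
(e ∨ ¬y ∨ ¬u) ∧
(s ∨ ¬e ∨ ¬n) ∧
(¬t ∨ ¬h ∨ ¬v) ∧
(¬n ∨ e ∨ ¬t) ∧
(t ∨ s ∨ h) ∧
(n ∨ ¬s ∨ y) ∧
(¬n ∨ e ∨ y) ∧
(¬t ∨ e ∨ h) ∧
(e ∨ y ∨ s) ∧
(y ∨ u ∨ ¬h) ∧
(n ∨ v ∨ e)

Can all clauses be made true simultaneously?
Yes

Yes, the formula is satisfiable.

One satisfying assignment is: s=False, u=False, y=True, v=True, h=True, t=False, e=False, n=False

Verification: With this assignment, all 40 clauses evaluate to true.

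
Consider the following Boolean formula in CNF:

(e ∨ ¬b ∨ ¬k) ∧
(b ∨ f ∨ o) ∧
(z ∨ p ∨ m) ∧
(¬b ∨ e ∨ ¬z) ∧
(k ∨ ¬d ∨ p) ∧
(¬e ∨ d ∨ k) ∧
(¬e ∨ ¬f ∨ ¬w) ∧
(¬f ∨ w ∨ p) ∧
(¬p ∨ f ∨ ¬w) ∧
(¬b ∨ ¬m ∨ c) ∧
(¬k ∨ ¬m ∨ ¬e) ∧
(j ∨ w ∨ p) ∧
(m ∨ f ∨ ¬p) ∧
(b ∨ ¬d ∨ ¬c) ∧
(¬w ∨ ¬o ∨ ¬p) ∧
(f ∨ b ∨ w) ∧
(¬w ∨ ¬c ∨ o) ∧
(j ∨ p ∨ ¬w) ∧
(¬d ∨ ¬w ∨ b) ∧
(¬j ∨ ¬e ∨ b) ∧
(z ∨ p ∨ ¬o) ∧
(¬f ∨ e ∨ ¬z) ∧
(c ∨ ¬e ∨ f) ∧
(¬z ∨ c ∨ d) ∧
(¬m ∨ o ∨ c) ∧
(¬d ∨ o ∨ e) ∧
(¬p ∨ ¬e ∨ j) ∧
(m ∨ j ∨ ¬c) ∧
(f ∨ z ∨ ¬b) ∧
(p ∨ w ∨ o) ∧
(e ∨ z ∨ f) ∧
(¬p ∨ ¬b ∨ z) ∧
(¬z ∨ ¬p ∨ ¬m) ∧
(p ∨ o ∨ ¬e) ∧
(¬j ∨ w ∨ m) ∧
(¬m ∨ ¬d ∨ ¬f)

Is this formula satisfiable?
Yes

Yes, the formula is satisfiable.

One satisfying assignment is: f=True, z=False, m=False, e=False, d=False, k=False, w=False, j=False, p=True, o=False, b=False, c=False

Verification: With this assignment, all 36 clauses evaluate to true.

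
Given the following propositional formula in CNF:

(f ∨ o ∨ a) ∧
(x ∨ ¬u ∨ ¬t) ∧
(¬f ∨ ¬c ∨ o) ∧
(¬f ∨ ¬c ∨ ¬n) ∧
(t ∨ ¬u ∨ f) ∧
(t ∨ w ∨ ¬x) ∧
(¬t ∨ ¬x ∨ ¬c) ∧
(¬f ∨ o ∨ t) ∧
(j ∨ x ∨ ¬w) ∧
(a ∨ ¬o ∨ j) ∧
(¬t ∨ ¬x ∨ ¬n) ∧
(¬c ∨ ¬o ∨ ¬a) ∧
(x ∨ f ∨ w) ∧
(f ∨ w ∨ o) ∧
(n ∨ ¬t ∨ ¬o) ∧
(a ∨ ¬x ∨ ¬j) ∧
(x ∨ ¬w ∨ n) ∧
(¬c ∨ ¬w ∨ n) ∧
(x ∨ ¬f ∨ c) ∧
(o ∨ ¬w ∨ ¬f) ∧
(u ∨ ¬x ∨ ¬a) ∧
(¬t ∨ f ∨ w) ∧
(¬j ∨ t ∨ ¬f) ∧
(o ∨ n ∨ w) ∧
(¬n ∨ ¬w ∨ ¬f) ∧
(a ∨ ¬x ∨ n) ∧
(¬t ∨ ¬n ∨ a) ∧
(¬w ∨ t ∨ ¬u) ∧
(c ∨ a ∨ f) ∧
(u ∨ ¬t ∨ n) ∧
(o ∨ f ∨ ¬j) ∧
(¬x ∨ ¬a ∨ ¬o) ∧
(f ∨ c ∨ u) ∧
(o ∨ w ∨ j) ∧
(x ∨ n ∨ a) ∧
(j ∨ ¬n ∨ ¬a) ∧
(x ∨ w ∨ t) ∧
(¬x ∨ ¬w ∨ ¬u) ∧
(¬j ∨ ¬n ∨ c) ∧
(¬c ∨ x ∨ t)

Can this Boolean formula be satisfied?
No

No, the formula is not satisfiable.

No assignment of truth values to the variables can make all 40 clauses true simultaneously.

The formula is UNSAT (unsatisfiable).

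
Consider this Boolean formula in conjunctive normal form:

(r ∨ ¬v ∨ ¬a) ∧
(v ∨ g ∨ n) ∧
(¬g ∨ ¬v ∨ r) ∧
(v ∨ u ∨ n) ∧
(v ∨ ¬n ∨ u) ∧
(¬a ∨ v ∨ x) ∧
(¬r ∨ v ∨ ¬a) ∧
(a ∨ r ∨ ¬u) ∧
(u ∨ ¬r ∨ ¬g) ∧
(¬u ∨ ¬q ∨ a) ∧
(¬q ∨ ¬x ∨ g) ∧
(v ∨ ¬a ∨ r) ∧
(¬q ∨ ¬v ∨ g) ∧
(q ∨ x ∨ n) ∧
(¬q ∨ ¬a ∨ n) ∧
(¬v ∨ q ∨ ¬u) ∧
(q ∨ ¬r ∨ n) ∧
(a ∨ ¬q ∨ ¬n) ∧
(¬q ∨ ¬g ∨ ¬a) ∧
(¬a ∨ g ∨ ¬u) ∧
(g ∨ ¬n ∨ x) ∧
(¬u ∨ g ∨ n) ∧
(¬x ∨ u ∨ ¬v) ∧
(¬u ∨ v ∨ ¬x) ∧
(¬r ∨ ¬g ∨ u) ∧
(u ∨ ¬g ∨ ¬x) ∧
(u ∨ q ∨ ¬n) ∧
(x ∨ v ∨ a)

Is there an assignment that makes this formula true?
No

No, the formula is not satisfiable.

No assignment of truth values to the variables can make all 28 clauses true simultaneously.

The formula is UNSAT (unsatisfiable).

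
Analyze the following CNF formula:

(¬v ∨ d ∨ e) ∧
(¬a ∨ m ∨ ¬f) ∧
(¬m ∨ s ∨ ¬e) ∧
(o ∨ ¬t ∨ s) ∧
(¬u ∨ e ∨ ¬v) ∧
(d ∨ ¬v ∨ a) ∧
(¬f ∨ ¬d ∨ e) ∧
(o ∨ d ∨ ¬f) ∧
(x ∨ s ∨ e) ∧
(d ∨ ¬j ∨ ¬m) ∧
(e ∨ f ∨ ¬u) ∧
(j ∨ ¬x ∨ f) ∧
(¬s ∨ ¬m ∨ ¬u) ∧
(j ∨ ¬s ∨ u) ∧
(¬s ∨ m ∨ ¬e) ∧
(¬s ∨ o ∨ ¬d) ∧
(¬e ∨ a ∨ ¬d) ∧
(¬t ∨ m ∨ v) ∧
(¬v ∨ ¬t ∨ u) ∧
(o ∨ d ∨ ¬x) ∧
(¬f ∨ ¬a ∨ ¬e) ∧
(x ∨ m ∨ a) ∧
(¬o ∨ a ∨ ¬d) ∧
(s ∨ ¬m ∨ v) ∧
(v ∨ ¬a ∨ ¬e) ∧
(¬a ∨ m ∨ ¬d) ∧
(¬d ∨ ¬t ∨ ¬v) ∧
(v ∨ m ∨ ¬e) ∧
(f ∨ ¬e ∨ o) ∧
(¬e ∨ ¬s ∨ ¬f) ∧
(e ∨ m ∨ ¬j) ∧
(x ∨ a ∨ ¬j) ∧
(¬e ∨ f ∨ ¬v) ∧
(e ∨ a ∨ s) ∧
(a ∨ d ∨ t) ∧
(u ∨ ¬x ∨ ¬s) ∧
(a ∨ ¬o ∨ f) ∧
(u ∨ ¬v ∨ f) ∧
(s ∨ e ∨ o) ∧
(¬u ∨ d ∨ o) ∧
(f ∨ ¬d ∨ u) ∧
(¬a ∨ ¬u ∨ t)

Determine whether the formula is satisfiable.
No

No, the formula is not satisfiable.

No assignment of truth values to the variables can make all 42 clauses true simultaneously.

The formula is UNSAT (unsatisfiable).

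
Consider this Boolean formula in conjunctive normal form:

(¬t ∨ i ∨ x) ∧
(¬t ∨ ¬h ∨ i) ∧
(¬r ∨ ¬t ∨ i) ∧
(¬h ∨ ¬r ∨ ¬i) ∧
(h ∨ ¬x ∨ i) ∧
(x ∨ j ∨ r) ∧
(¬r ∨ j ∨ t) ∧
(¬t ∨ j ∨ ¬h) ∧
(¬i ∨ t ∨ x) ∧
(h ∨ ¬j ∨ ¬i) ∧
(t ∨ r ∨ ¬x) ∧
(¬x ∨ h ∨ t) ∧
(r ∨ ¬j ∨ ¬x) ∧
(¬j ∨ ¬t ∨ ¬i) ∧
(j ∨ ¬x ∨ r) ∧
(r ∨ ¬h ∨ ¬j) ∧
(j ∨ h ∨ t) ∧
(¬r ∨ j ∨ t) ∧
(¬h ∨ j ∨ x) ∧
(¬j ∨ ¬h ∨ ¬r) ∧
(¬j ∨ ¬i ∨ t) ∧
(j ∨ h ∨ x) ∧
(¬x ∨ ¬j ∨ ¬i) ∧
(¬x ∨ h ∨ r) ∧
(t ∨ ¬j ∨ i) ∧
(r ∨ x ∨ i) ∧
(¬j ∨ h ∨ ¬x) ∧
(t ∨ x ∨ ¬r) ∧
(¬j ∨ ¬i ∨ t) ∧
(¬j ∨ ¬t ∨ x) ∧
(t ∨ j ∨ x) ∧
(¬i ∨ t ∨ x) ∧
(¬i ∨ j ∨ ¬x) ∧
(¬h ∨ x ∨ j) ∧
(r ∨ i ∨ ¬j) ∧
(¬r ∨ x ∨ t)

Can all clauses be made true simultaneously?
No

No, the formula is not satisfiable.

No assignment of truth values to the variables can make all 36 clauses true simultaneously.

The formula is UNSAT (unsatisfiable).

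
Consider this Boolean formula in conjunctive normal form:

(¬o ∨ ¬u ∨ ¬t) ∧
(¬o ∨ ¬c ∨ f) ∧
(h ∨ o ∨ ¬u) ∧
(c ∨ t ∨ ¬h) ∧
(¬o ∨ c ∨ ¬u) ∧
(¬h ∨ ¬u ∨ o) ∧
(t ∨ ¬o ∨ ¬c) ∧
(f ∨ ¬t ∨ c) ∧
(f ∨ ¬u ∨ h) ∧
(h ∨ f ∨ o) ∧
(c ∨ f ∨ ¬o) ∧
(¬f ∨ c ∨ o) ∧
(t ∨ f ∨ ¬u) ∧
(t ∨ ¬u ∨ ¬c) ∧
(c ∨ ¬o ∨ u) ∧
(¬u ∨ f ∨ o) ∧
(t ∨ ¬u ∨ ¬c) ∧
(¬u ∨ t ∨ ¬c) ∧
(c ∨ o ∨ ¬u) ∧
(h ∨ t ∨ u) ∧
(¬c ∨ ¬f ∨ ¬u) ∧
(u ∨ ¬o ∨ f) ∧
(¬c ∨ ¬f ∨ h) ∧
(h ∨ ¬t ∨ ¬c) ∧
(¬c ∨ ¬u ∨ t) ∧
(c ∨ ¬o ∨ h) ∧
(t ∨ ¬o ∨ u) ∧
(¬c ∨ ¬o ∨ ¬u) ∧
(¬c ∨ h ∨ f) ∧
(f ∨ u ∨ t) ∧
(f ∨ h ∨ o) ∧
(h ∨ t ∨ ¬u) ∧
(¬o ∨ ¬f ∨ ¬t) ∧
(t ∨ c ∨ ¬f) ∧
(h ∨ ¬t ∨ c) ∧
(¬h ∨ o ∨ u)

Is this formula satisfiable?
No

No, the formula is not satisfiable.

No assignment of truth values to the variables can make all 36 clauses true simultaneously.

The formula is UNSAT (unsatisfiable).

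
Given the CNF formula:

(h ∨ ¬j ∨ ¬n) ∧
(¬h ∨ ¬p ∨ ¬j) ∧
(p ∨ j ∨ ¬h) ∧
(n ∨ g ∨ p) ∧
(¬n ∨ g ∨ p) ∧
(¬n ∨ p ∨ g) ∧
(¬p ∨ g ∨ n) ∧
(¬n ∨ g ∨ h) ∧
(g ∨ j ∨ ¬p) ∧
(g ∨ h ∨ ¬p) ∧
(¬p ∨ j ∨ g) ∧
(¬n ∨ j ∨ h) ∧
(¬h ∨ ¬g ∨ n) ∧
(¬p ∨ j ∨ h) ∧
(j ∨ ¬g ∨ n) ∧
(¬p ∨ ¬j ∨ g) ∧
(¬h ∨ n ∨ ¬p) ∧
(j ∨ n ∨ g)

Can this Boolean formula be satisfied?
Yes

Yes, the formula is satisfiable.

One satisfying assignment is: j=True, h=False, g=True, n=False, p=False

Verification: With this assignment, all 18 clauses evaluate to true.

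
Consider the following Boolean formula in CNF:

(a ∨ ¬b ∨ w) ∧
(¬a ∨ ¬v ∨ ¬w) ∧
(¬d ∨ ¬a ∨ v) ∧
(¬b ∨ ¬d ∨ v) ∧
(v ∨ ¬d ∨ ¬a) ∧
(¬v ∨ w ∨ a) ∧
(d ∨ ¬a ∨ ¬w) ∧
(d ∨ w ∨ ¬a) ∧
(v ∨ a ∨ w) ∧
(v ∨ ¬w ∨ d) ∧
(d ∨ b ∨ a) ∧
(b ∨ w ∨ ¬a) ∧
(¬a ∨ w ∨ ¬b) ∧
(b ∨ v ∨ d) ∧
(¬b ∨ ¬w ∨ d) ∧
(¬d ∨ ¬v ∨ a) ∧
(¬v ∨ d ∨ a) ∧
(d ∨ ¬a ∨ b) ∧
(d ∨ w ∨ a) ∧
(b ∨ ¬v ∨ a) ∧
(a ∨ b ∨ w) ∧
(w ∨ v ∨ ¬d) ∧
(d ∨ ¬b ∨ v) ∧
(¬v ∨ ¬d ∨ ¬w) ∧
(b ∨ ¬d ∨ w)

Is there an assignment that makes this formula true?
Yes

Yes, the formula is satisfiable.

One satisfying assignment is: v=False, w=True, d=True, b=False, a=False

Verification: With this assignment, all 25 clauses evaluate to true.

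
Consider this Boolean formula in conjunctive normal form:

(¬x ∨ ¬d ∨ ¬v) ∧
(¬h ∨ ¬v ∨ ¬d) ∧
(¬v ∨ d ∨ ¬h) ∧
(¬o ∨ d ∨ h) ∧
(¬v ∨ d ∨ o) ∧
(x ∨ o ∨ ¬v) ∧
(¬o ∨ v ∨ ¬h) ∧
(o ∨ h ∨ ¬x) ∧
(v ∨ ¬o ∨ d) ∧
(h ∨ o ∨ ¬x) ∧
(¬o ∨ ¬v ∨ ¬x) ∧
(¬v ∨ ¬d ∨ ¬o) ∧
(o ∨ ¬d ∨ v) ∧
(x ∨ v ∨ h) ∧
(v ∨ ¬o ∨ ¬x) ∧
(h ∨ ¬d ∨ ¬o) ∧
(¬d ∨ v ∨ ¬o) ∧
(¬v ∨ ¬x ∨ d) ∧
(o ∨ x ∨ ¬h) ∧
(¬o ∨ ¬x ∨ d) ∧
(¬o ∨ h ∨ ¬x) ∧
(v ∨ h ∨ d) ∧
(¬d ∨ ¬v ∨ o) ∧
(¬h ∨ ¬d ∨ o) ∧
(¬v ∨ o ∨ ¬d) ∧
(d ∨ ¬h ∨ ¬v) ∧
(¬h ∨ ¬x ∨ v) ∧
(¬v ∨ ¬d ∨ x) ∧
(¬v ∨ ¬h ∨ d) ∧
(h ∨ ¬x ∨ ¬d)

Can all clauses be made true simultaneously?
No

No, the formula is not satisfiable.

No assignment of truth values to the variables can make all 30 clauses true simultaneously.

The formula is UNSAT (unsatisfiable).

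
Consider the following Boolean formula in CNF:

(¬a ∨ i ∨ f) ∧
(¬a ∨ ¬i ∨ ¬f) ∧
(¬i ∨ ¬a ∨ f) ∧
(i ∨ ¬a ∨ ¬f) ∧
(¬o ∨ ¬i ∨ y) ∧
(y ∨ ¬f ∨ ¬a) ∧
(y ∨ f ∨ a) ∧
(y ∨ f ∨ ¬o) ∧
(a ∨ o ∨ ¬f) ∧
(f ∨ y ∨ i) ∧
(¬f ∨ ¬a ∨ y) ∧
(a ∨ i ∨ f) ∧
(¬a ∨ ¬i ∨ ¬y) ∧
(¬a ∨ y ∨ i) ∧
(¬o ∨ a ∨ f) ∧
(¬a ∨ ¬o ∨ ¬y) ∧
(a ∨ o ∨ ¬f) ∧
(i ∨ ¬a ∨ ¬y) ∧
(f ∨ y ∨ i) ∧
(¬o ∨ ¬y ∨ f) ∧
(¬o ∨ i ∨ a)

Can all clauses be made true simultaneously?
Yes

Yes, the formula is satisfiable.

One satisfying assignment is: o=False, a=False, i=True, y=True, f=False

Verification: With this assignment, all 21 clauses evaluate to true.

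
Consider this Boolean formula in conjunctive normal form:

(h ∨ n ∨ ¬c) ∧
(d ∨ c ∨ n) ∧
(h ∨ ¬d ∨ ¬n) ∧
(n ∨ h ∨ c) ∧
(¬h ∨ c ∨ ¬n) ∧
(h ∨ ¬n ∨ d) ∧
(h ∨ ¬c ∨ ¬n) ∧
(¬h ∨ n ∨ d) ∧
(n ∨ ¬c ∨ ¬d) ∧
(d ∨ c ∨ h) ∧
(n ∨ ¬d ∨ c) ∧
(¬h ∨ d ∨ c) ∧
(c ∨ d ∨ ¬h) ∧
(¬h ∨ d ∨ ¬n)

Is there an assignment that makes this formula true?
Yes

Yes, the formula is satisfiable.

One satisfying assignment is: n=True, h=True, d=True, c=True

Verification: With this assignment, all 14 clauses evaluate to true.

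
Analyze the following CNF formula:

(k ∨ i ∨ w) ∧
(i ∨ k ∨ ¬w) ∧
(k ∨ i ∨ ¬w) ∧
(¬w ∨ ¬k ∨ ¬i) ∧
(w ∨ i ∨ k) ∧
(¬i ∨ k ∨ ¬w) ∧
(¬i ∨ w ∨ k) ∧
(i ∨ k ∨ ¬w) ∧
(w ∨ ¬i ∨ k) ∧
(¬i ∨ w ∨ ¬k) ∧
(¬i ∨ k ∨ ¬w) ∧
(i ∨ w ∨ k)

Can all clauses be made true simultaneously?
Yes

Yes, the formula is satisfiable.

One satisfying assignment is: w=True, k=True, i=False

Verification: With this assignment, all 12 clauses evaluate to true.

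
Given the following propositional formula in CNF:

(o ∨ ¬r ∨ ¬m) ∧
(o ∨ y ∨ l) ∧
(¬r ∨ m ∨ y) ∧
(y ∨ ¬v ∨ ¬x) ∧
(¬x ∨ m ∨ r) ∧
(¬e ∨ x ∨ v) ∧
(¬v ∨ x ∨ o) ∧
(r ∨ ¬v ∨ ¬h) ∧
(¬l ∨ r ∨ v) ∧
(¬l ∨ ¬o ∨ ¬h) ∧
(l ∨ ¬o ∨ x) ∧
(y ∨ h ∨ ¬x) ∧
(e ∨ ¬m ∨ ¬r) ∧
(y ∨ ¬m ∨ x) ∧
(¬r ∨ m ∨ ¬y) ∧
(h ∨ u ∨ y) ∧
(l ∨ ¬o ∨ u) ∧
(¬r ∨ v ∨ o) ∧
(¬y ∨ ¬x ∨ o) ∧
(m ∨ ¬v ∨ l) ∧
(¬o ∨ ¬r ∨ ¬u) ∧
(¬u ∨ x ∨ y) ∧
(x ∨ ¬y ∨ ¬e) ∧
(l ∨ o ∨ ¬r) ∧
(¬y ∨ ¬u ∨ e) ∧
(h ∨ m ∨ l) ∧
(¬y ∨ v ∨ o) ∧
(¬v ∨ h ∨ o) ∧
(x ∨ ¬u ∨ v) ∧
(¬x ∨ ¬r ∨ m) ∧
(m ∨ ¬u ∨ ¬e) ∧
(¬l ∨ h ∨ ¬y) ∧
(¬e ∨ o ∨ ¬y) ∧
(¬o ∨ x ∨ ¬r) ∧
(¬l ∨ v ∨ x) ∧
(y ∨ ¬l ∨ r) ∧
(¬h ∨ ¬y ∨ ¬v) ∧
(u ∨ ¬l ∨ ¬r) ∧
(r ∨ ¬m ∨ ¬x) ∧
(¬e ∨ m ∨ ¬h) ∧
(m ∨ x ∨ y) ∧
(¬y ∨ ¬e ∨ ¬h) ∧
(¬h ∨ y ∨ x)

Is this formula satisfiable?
No

No, the formula is not satisfiable.

No assignment of truth values to the variables can make all 43 clauses true simultaneously.

The formula is UNSAT (unsatisfiable).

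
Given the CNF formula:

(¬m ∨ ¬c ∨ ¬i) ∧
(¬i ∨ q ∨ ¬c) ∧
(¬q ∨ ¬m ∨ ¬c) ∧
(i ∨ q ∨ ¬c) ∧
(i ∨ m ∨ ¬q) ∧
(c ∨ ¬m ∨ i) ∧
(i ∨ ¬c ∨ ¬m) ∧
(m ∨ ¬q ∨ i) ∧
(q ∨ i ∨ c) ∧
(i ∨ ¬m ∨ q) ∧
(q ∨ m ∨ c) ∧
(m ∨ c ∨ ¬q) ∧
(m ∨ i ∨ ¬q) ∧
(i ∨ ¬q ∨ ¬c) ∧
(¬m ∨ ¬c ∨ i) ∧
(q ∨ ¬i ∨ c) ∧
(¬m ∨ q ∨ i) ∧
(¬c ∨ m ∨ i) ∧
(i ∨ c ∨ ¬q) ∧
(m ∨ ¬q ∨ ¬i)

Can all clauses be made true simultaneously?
Yes

Yes, the formula is satisfiable.

One satisfying assignment is: q=True, m=True, c=False, i=True

Verification: With this assignment, all 20 clauses evaluate to true.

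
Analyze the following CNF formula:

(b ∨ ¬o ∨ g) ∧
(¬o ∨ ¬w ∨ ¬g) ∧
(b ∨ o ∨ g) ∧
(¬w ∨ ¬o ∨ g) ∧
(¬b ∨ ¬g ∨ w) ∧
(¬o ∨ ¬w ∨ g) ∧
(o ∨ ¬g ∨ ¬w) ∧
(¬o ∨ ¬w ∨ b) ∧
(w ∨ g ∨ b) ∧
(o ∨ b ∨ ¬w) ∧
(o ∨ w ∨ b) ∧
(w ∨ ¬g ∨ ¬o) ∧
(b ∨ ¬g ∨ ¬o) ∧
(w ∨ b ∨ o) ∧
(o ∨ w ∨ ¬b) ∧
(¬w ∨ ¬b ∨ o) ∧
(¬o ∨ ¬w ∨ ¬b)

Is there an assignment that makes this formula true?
Yes

Yes, the formula is satisfiable.

One satisfying assignment is: g=False, o=True, w=False, b=True

Verification: With this assignment, all 17 clauses evaluate to true.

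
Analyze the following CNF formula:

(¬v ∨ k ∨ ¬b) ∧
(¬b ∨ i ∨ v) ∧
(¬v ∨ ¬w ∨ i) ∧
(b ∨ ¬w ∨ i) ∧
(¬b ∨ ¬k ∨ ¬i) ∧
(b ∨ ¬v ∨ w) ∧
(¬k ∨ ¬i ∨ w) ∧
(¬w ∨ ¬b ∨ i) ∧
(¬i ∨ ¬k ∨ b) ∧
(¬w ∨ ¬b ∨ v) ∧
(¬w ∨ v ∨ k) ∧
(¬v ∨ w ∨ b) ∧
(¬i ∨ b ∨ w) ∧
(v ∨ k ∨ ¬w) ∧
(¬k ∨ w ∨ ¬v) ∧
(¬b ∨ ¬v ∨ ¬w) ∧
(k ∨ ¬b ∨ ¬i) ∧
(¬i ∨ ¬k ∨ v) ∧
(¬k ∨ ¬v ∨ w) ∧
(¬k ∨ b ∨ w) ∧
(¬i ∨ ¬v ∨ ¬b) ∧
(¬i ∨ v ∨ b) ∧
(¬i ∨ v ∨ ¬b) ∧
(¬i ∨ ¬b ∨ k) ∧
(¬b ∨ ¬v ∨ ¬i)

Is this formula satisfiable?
Yes

Yes, the formula is satisfiable.

One satisfying assignment is: w=False, v=False, k=False, b=False, i=False

Verification: With this assignment, all 25 clauses evaluate to true.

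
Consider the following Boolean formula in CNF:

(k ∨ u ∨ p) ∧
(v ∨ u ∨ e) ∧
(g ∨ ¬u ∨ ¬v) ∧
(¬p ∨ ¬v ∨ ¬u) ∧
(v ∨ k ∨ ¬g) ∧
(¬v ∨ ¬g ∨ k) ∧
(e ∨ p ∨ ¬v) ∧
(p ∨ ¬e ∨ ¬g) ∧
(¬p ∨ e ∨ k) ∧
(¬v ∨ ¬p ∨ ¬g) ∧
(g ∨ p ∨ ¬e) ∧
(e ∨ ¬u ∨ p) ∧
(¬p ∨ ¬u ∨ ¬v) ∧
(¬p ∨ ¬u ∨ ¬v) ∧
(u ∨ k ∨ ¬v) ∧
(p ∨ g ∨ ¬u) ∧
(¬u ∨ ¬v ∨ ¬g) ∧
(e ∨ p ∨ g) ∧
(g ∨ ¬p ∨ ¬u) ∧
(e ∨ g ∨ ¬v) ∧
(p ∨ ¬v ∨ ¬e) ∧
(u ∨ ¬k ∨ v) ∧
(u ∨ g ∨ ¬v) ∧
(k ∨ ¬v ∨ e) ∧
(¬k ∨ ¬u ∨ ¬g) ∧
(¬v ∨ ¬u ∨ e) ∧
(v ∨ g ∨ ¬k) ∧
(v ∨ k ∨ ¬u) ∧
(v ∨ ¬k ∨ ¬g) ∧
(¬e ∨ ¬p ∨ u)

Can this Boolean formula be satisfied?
No

No, the formula is not satisfiable.

No assignment of truth values to the variables can make all 30 clauses true simultaneously.

The formula is UNSAT (unsatisfiable).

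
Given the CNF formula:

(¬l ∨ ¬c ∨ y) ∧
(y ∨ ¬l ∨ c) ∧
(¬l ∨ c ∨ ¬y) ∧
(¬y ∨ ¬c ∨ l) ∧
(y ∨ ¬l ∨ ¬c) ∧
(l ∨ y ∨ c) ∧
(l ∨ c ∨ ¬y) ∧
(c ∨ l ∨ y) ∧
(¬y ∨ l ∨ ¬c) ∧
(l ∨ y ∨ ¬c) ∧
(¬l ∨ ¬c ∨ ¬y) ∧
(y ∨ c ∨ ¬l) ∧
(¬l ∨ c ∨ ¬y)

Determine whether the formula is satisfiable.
No

No, the formula is not satisfiable.

No assignment of truth values to the variables can make all 13 clauses true simultaneously.

The formula is UNSAT (unsatisfiable).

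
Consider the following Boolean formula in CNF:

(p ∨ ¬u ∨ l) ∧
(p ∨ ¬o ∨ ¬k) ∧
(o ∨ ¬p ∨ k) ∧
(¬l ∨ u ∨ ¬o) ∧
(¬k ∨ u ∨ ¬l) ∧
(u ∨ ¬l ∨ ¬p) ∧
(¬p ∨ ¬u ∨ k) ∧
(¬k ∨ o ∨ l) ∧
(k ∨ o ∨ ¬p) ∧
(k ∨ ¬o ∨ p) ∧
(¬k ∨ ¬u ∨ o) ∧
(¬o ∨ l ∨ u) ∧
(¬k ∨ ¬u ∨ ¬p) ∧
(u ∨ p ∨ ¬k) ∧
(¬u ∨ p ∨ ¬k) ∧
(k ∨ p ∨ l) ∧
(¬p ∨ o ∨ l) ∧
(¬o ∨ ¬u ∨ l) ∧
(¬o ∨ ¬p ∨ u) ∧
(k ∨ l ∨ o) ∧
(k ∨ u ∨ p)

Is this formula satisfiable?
Yes

Yes, the formula is satisfiable.

One satisfying assignment is: p=False, u=True, l=True, k=False, o=False

Verification: With this assignment, all 21 clauses evaluate to true.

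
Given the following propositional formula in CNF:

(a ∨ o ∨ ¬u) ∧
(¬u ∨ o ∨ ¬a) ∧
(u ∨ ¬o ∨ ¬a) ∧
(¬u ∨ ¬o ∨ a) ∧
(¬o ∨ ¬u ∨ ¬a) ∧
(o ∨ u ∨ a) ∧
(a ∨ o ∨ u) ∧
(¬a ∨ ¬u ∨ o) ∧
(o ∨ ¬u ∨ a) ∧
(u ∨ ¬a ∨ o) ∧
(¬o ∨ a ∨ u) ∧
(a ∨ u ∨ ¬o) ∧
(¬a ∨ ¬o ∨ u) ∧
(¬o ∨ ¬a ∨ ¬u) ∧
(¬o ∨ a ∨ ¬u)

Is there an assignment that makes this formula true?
No

No, the formula is not satisfiable.

No assignment of truth values to the variables can make all 15 clauses true simultaneously.

The formula is UNSAT (unsatisfiable).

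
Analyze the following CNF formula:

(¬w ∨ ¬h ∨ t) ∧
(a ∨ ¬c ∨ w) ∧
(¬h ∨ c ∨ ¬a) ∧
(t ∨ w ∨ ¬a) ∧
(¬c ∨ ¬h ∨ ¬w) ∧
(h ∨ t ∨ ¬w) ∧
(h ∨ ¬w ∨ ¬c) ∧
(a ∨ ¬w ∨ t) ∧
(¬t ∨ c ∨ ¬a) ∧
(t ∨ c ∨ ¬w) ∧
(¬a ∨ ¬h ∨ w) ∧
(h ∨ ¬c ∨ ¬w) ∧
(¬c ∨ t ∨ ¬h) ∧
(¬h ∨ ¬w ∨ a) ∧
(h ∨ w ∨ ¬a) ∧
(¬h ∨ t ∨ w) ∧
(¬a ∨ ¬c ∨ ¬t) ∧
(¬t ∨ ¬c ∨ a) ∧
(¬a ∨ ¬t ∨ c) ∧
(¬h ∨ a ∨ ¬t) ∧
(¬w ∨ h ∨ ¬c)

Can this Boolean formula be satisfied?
Yes

Yes, the formula is satisfiable.

One satisfying assignment is: c=False, h=False, t=False, a=False, w=False

Verification: With this assignment, all 21 clauses evaluate to true.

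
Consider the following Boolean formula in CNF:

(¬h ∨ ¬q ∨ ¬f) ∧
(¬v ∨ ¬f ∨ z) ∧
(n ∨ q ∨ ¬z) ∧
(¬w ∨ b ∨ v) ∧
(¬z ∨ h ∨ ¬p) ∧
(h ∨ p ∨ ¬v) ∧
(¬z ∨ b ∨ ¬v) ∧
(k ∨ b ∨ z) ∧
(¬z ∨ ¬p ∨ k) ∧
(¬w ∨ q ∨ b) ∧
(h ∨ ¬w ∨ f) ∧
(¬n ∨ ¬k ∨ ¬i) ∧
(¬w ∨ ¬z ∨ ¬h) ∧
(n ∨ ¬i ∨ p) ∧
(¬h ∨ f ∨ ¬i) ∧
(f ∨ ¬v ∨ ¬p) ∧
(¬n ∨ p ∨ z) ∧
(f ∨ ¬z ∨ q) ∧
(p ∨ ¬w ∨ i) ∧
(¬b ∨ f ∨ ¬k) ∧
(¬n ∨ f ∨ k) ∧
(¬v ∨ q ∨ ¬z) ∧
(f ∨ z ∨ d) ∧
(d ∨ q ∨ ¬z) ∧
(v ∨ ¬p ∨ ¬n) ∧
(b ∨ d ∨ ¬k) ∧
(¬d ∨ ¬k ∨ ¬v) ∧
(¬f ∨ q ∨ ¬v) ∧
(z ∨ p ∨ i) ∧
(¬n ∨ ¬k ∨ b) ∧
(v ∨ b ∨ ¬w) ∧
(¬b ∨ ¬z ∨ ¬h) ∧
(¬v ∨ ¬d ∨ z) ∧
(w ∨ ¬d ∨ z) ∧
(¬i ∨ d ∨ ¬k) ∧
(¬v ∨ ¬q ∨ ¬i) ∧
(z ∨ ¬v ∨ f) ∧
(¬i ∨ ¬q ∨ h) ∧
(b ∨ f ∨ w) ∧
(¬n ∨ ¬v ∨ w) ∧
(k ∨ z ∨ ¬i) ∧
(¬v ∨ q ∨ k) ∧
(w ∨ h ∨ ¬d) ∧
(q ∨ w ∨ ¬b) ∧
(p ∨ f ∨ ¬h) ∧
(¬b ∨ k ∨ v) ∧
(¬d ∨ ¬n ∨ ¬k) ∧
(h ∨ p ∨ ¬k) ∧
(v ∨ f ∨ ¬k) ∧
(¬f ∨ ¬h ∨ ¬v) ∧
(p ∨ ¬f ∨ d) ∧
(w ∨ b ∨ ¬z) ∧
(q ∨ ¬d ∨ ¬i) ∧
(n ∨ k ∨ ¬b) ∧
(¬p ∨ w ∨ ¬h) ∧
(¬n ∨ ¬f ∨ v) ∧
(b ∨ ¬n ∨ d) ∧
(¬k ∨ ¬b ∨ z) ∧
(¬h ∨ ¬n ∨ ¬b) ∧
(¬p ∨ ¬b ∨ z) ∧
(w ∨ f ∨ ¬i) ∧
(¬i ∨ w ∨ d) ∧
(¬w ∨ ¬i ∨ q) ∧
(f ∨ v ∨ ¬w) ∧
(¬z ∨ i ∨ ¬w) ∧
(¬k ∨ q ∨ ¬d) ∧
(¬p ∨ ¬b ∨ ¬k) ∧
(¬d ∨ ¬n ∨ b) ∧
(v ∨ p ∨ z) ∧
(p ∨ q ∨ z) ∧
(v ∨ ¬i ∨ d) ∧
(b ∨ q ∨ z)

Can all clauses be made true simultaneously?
No

No, the formula is not satisfiable.

No assignment of truth values to the variables can make all 72 clauses true simultaneously.

The formula is UNSAT (unsatisfiable).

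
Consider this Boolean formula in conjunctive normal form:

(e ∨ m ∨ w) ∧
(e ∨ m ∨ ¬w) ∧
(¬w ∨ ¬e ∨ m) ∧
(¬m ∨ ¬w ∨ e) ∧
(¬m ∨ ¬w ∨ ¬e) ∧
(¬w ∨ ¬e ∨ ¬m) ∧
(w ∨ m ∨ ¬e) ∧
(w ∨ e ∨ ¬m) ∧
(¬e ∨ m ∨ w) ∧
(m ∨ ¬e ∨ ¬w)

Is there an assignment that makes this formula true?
Yes

Yes, the formula is satisfiable.

One satisfying assignment is: e=True, w=False, m=True

Verification: With this assignment, all 10 clauses evaluate to true.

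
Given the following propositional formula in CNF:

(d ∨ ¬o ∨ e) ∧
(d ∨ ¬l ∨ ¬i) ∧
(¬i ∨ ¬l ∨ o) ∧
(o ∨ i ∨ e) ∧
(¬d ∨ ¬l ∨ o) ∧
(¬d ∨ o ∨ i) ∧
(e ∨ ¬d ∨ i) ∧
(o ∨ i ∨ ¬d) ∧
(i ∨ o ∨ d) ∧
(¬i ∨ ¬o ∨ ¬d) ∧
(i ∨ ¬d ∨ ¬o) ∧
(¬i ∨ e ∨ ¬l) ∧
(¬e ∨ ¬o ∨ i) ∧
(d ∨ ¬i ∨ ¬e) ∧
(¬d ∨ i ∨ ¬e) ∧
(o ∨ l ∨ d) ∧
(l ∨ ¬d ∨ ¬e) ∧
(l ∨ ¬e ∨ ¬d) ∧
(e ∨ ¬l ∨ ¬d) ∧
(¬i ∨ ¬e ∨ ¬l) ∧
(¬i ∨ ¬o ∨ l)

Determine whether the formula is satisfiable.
Yes

Yes, the formula is satisfiable.

One satisfying assignment is: o=False, l=False, d=True, e=False, i=True

Verification: With this assignment, all 21 clauses evaluate to true.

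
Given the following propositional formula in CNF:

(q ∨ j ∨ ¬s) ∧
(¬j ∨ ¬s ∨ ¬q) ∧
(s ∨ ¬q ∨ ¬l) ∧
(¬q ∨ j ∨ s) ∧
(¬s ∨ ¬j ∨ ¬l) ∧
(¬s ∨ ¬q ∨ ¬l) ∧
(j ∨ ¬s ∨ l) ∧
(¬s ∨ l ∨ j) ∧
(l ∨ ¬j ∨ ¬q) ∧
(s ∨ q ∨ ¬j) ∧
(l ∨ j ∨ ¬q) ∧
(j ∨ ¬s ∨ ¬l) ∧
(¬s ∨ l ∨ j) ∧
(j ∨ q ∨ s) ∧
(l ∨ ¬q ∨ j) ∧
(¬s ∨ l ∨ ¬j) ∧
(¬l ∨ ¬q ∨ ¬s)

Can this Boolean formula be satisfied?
No

No, the formula is not satisfiable.

No assignment of truth values to the variables can make all 17 clauses true simultaneously.

The formula is UNSAT (unsatisfiable).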